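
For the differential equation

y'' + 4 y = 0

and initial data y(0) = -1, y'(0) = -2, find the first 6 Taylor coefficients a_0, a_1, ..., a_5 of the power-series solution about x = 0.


Ansatz: y(x) = sum_{n>=0} a_n x^n, so y'(x) = sum_{n>=1} n a_n x^(n-1) and y''(x) = sum_{n>=2} n(n-1) a_n x^(n-2).
Substitute into P(x) y'' + Q(x) y' + R(x) y = 0 with P(x) = 1, Q(x) = 0, R(x) = 4, and match powers of x.
Initial conditions: a_0 = -1, a_1 = -2.
Setting the coefficient of each power of x to zero and solving order by order (substituting the coefficients already found):
  x^0: 2 a_2 + 4 a_0 = 0  ->  2 a_2 = -4 a_0 = 4  ->  a_2 = 2
  x^1: 6 a_3 + 4 a_1 = 0  ->  6 a_3 = -4 a_1 = 8  ->  a_3 = 4/3
  x^2: 12 a_4 + 4 a_2 = 0  ->  12 a_4 = -4 a_2 = -8  ->  a_4 = -2/3
  x^3: 20 a_5 + 4 a_3 = 0  ->  20 a_5 = -4 a_3 = -16/3  ->  a_5 = -4/15
Truncated series: y(x) = -1 - 2 x + 2 x^2 + (4/3) x^3 - (2/3) x^4 - (4/15) x^5 + O(x^6).

a_0 = -1; a_1 = -2; a_2 = 2; a_3 = 4/3; a_4 = -2/3; a_5 = -4/15


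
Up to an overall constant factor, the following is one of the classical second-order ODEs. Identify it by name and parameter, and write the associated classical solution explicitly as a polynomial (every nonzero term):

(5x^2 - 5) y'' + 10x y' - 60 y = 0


All three coefficients share the factor -5; dividing through by -5 gives  (1 - x^2) y'' - 2x y' + 12 y = 0.
This matches the Legendre equation (1 - x^2) y'' - 2x y' + n(n+1) y = 0 (note the -2x y' term) with n(n+1) = 12, so n = 3; the polynomial solution is P_3(x).
With y = sum_k a_k x^k, matching x^k gives (k+2)(k+1) a_{k+2} = [k(k+1) - n(n+1)] a_k = (k - 3)(k + 4) a_k. The right side vanishes at k = 3, so the series with the parity of 3 terminates at degree 3.
Standard normalization (P_n(1) = 1): leading coefficient (2n)!/(2^n (n!)^2) = 720/(8*36) = 5/2, so a_3 = 5/2. Work downward with a_k = (k+1)(k+2) a_{k+2} / ((k - 3)(k + 4)):
  a_1 = (2)(3)(5/2) / ((1 - 3)(1 + 4)) = 15/(-10) = -3/2
Hence P_3(x) = 5 x^3/2 - 3 x/2.

P_3(x); series = 5 x^3/2 - 3 x/2


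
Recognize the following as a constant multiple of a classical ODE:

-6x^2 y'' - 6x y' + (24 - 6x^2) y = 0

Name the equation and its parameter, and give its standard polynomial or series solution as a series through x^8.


All three coefficients share the factor -6; dividing through by -6 gives  x^2 y'' + x y' + (x^2 - 4) y = 0.
This matches the Bessel equation x^2 y'' + x y' + (x^2 - nu^2) y = 0 with nu^2 = 4, so nu = 2; the solution bounded at x = 0 is J_2(x).
Frobenius at x = 0: indicial roots ±nu; for r = nu the recurrence k(k + 2nu) c_k = -c_{k-2} gives the standard series J_nu(x) = sum_{k>=0} (-1)^k / (k! (k+nu)!) (x/2)^(2k+nu). Evaluate the first 4 terms:
  k = 0: (-1)^0 / (0! * 2! * 2^2) x^2 = 1/(1*2*4) x^2 = (1/8) x^2
  k = 1: (-1)^1 / (1! * 3! * 2^4) x^4 = -1/(1*6*16) x^4 = (-1/96) x^4
  k = 2: (-1)^2 / (2! * 4! * 2^6) x^6 = 1/(2*24*64) x^6 = (1/3072) x^6
  k = 3: (-1)^3 / (3! * 5! * 2^8) x^8 = -1/(6*120*256) x^8 = (-1/184320) x^8
Hence J_2(x) = -x^8/184320 + x^6/3072 - x^4/96 + x^2/8 + ....

J_2(x); series = -x^8/184320 + x^6/3072 - x^4/96 + x^2/8


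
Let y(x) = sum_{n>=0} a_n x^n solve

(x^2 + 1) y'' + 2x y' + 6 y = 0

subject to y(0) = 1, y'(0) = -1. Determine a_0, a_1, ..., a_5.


Ansatz: y(x) = sum_{n>=0} a_n x^n, so y'(x) = sum_{n>=1} n a_n x^(n-1) and y''(x) = sum_{n>=2} n(n-1) a_n x^(n-2).
Substitute into P(x) y'' + Q(x) y' + R(x) y = 0 with P(x) = x^2 + 1, Q(x) = 2x, R(x) = 6, and match powers of x.
Initial conditions: a_0 = 1, a_1 = -1.
Setting the coefficient of each power of x to zero and solving order by order (substituting the coefficients already found):
  x^0: 2 a_2 + 6 a_0 = 0  ->  2 a_2 = -6 a_0 = -6  ->  a_2 = -3
  x^1: 6 a_3 + 8 a_1 = 0  ->  6 a_3 = -8 a_1 = 8  ->  a_3 = 4/3
  x^2: 12 a_4 + 12 a_2 = 0  ->  12 a_4 = -12 a_2 = 36  ->  a_4 = 3
  x^3: 20 a_5 + 18 a_3 = 0  ->  20 a_5 = -18 a_3 = -24  ->  a_5 = -6/5
Truncated series: y(x) = 1 - x - 3 x^2 + (4/3) x^3 + 3 x^4 - (6/5) x^5 + O(x^6).

a_0 = 1; a_1 = -1; a_2 = -3; a_3 = 4/3; a_4 = 3; a_5 = -6/5


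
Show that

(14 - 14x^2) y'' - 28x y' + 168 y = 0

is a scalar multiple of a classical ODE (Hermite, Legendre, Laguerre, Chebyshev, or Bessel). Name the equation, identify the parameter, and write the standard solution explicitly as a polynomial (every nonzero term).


All three coefficients share the factor 14; dividing through by 14 gives  (1 - x^2) y'' - 2x y' + 12 y = 0.
This matches the Legendre equation (1 - x^2) y'' - 2x y' + n(n+1) y = 0 (note the -2x y' term) with n(n+1) = 12, so n = 3; the polynomial solution is P_3(x).
With y = sum_k a_k x^k, matching x^k gives (k+2)(k+1) a_{k+2} = [k(k+1) - n(n+1)] a_k = (k - 3)(k + 4) a_k. The right side vanishes at k = 3, so the series with the parity of 3 terminates at degree 3.
Standard normalization (P_n(1) = 1): leading coefficient (2n)!/(2^n (n!)^2) = 720/(8*36) = 5/2, so a_3 = 5/2. Work downward with a_k = (k+1)(k+2) a_{k+2} / ((k - 3)(k + 4)):
  a_1 = (2)(3)(5/2) / ((1 - 3)(1 + 4)) = 15/(-10) = -3/2
Hence P_3(x) = 5 x^3/2 - 3 x/2.

P_3(x); series = 5 x^3/2 - 3 x/2


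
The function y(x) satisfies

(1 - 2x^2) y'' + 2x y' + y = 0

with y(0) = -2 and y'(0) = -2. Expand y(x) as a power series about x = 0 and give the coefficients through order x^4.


Ansatz: y(x) = sum_{n>=0} a_n x^n, so y'(x) = sum_{n>=1} n a_n x^(n-1) and y''(x) = sum_{n>=2} n(n-1) a_n x^(n-2).
Substitute into P(x) y'' + Q(x) y' + R(x) y = 0 with P(x) = 1 - 2x^2, Q(x) = 2x, R(x) = 1, and match powers of x.
Initial conditions: a_0 = -2, a_1 = -2.
Setting the coefficient of each power of x to zero and solving order by order (substituting the coefficients already found):
  x^0: 2 a_2 + a_0 = 0  ->  2 a_2 = -a_0 = 2  ->  a_2 = 1
  x^1: 6 a_3 + 3 a_1 = 0  ->  6 a_3 = -3 a_1 = 6  ->  a_3 = 1
  x^2: 12 a_4 + a_2 = 0  ->  12 a_4 = -a_2 = -1  ->  a_4 = -1/12
Truncated series: y(x) = -2 - 2 x + x^2 + x^3 - (1/12) x^4 + O(x^5).

a_0 = -2; a_1 = -2; a_2 = 1; a_3 = 1; a_4 = -1/12


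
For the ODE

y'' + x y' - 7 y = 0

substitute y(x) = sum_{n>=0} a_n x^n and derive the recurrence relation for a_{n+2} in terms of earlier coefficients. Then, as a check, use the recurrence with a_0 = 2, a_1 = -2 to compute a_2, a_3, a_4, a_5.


Substitute y = sum_n a_n x^n.
y''(x) has coefficient (n+2)(n+1) a_{n+2} at x^n;
x y'(x) has coefficient n a_n at x^n (shift);
-7 y(x) has coefficient -7 a_n at x^n.
Matching x^n: (n+2)(n+1) a_{n+2} + (n - 7) a_n = 0.
Thus a_{n+2} = (-n + 7) / ((n+1)(n+2)) * a_n.

Check with a_0 = 2, a_1 = -2 (apply the recurrence for n = 0, 1, 2, 3): a_0 = 2, a_1 = -2, a_2 = 7, a_3 = -2, a_4 = 35/12, a_5 = -2/5.

a_(n+2) = (-n + 7) / ((n+1)(n+2)) * a_n; check: a_0 = 2, a_1 = -2, a_2 = 7, a_3 = -2, a_4 = 35/12, a_5 = -2/5


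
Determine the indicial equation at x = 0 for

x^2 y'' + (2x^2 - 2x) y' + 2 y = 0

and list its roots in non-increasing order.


Divide by x^2 to reach normal form y'' + P_1(x) y' + P_2(x) y = 0 with P_1(x) = 2 - 2/x and P_2(x) = 2/x^2.
x = 0 is a singular point because the y'-coefficient 2 - 2/x has a pole at x = 0 and the y-coefficient 2/x^2 has a pole at x = 0.
It is a regular singular point because x P_1(x) = p(x) = 2x - 2 and x^2 P_2(x) = q(x) = 2 are polynomials, hence analytic at x = 0.
p(0) = -2,  q(0) = 2.
Indicial equation: r(r-1) + p(0) r + q(0) = 0, i.e. r^2 + (p(0) - 1) r + q(0) = 0, i.e. r^2 - 3 r + 2 = 0.
Discriminant: (-3)^2 - 4(2) = 1, so r = (3 ± 1)/2.
Solving: r_1 = 2, r_2 = 1.

indicial: r^2 - 3 r + 2 = 0; roots r_1 = 2, r_2 = 1


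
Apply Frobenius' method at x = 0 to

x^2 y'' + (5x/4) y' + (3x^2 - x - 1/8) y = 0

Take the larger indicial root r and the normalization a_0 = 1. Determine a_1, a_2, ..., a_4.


Write in Frobenius form y'' + (p(x)/x) y' + (q(x)/x^2) y = 0:
  p(x) = 5/4,  q(x) = 3x^2 - x - 1/8.
Indicial equation: r(r-1) + (5/4) r + (-1/8) = 0 -> roots r_1 = 1/4, r_2 = -1/2.
Take r = r_1 = 1/4. Let y(x) = x^r sum_{n>=0} a_n x^n with a_0 = 1.
Substitute y = x^r sum a_n x^n and match x^{r+n}. The recurrence is
  D(n) a_n - 1 a_{n-1} + 3 a_{n-2} = 0,  where D(n) = (r+n)(r+n-1) + (5/4)(r+n) + (-1/8).
  a_n = [1 a_{n-1} - 3 a_{n-2}] / D(n).
Since the indicial polynomial factors as (r - r_1)(r - r_2), D(n) = (r_1 + n - r_1)(r_1 + n - r_2) = n(n + 3/4).
Evaluating step by step (a_0 = 1):
  n = 1: D(1) = 1(1 + 3/4) = 7/4; numerator = 1(1) = 1; a_1 = (1)/(7/4) = 4/7
  n = 2: D(2) = 2(2 + 3/4) = 11/2; numerator = 1(4/7) - 3(1) = -17/7; a_2 = (-17/7)/(11/2) = -34/77
  n = 3: D(3) = 3(3 + 3/4) = 45/4; numerator = 1(-34/77) - 3(4/7) = -166/77; a_3 = (-166/77)/(45/4) = -664/3465
  n = 4: D(4) = 4(4 + 3/4) = 19; numerator = 1(-664/3465) - 3(-34/77) = 3926/3465; a_4 = (3926/3465)/(19) = 3926/65835

r = 1/4; a_0 = 1; a_1 = 4/7; a_2 = -34/77; a_3 = -664/3465; a_4 = 3926/65835


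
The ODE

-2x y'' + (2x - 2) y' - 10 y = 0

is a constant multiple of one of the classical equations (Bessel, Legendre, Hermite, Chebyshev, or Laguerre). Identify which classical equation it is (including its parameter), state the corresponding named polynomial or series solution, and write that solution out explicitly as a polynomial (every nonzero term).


All three coefficients share the factor -2; dividing through by -2 gives  x y'' + (1 - x) y' + 5 y = 0.
This matches the Laguerre equation x y'' + (1 - x) y' + n y = 0 with n = 5; the polynomial solution is L_5(x).
With y = sum_k a_k x^k, matching x^k gives (k+1)k a_{k+1} + (k+1) a_{k+1} - k a_k + n a_k = 0, i.e. (k+1)^2 a_{k+1} = (k - n) a_k = (k - 5) a_k. The right side vanishes at k = 5, so the series terminates at degree 5.
Standard normalization L_n(0) = 1 gives a_0 = 1. Work upward with a_{k+1} = (k - 5) a_k / (k+1)^2:
  a_1 = (0 - 5)(1) / 1^2 = -5/1 = -5
  a_2 = (1 - 5)(-5) / 2^2 = 20/4 = 5
  a_3 = (2 - 5)(5) / 3^2 = -15/9 = -5/3
  a_4 = (3 - 5)(-5/3) / 4^2 = (10/3)/16 = 5/24
  a_5 = (4 - 5)(5/24) / 5^2 = (-5/24)/25 = -1/120
Hence L_5(x) = -x^5/120 + 5 x^4/24 - 5 x^3/3 + 5 x^2 - 5 x + 1.

L_5(x); series = -x^5/120 + 5 x^4/24 - 5 x^3/3 + 5 x^2 - 5 x + 1


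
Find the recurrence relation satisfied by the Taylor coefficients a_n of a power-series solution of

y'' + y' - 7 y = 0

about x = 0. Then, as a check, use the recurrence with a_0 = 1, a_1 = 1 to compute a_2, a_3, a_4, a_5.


Substitute y = sum_n a_n x^n.
y''(x) has coefficient (n+2)(n+1) a_{n+2} at x^n;
y'(x) has coefficient (n+1) a_{n+1} at x^n;
-7 y(x) has coefficient -7 a_n at x^n.
Matching x^n: (n+2)(n+1) a_{n+2} + (n+1) a_{n+1} - 7 a_n = 0.
Thus a_{n+2} = [-(n+1) a_{n+1} + 7 a_n] / ((n+1)(n+2)).

Check with a_0 = 1, a_1 = 1 (apply the recurrence for n = 0, 1, 2, 3): a_0 = 1, a_1 = 1, a_2 = 3, a_3 = 1/6, a_4 = 41/24, a_5 = -17/60.

a_(n+2) = [-(n+1) a_(n+1) + 7 a_n] / ((n+1)(n+2)); check: a_0 = 1, a_1 = 1, a_2 = 3, a_3 = 1/6, a_4 = 41/24, a_5 = -17/60


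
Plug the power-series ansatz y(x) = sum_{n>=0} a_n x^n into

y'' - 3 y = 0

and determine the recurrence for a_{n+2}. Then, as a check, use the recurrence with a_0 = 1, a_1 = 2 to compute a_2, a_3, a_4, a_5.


Substitute y = sum_n a_n x^n into y'' + (const) y = 0.
y''(x) = sum_{n>=0} (n+2)(n+1) a_{n+2} x^n.
The ODE becomes sum_n [(n+2)(n+1) a_{n+2} - 3 a_n] x^n = 0.
Setting each coefficient to zero gives the recurrence:
  (n+2)(n+1) a_{n+2} - 3 a_n = 0,
  a_{n+2} = 3 / ((n+1)(n+2)) a_n.

Check with a_0 = 1, a_1 = 2 (apply the recurrence for n = 0, 1, 2, 3): a_0 = 1, a_1 = 2, a_2 = 3/2, a_3 = 1, a_4 = 3/8, a_5 = 3/20.

a_{n+2} = 3/((n+1)(n+2)) * a_n; check: a_0 = 1, a_1 = 2, a_2 = 3/2, a_3 = 1, a_4 = 3/8, a_5 = 3/20


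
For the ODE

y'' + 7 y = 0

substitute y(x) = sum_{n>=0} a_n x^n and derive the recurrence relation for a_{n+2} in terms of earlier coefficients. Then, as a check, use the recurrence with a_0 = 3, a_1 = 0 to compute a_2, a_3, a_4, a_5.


Substitute y = sum_n a_n x^n into y'' + (const) y = 0.
y''(x) = sum_{n>=0} (n+2)(n+1) a_{n+2} x^n.
The ODE becomes sum_n [(n+2)(n+1) a_{n+2} + 7 a_n] x^n = 0.
Setting each coefficient to zero gives the recurrence:
  (n+2)(n+1) a_{n+2} + 7 a_n = 0,
  a_{n+2} = -7 / ((n+1)(n+2)) a_n.

Check with a_0 = 3, a_1 = 0 (apply the recurrence for n = 0, 1, 2, 3): a_0 = 3, a_1 = 0, a_2 = -21/2, a_3 = 0, a_4 = 49/8, a_5 = 0.

a_{n+2} = -7/((n+1)(n+2)) * a_n; check: a_0 = 3, a_1 = 0, a_2 = -21/2, a_3 = 0, a_4 = 49/8, a_5 = 0


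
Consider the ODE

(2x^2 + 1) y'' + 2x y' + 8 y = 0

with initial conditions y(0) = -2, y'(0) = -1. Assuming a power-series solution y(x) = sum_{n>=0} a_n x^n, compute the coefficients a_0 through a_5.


Ansatz: y(x) = sum_{n>=0} a_n x^n, so y'(x) = sum_{n>=1} n a_n x^(n-1) and y''(x) = sum_{n>=2} n(n-1) a_n x^(n-2).
Substitute into P(x) y'' + Q(x) y' + R(x) y = 0 with P(x) = 2x^2 + 1, Q(x) = 2x, R(x) = 8, and match powers of x.
Initial conditions: a_0 = -2, a_1 = -1.
Setting the coefficient of each power of x to zero and solving order by order (substituting the coefficients already found):
  x^0: 2 a_2 + 8 a_0 = 0  ->  2 a_2 = -8 a_0 = 16  ->  a_2 = 8
  x^1: 6 a_3 + 10 a_1 = 0  ->  6 a_3 = -10 a_1 = 10  ->  a_3 = 5/3
  x^2: 12 a_4 + 16 a_2 = 0  ->  12 a_4 = -16 a_2 = -128  ->  a_4 = -32/3
  x^3: 20 a_5 + 26 a_3 = 0  ->  20 a_5 = -26 a_3 = -130/3  ->  a_5 = -13/6
Truncated series: y(x) = -2 - x + 8 x^2 + (5/3) x^3 - (32/3) x^4 - (13/6) x^5 + O(x^6).

a_0 = -2; a_1 = -1; a_2 = 8; a_3 = 5/3; a_4 = -32/3; a_5 = -13/6


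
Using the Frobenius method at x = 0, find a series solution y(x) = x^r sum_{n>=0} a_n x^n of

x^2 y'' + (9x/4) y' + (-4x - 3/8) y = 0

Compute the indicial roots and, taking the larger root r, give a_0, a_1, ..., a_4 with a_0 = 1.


Write in Frobenius form y'' + (p(x)/x) y' + (q(x)/x^2) y = 0:
  p(x) = 9/4,  q(x) = -4x - 3/8.
Indicial equation: r(r-1) + (9/4) r + (-3/8) = 0 -> roots r_1 = 1/4, r_2 = -3/2.
Take r = r_1 = 1/4. Let y(x) = x^r sum_{n>=0} a_n x^n with a_0 = 1.
Substitute y = x^r sum a_n x^n and match x^{r+n}. The recurrence is
  D(n) a_n - 4 a_{n-1} = 0,  where D(n) = (r+n)(r+n-1) + (9/4)(r+n) + (-3/8).
  a_n = 4 / D(n) * a_{n-1}.
Since the indicial polynomial factors as (r - r_1)(r - r_2), D(n) = (r_1 + n - r_1)(r_1 + n - r_2) = n(n + 7/4).
Evaluating step by step (a_0 = 1):
  n = 1: D(1) = 1(1 + 7/4) = 11/4; numerator = 4(1) = 4; a_1 = (4)/(11/4) = 16/11
  n = 2: D(2) = 2(2 + 7/4) = 15/2; numerator = 4(16/11) = 64/11; a_2 = (64/11)/(15/2) = 128/165
  n = 3: D(3) = 3(3 + 7/4) = 57/4; numerator = 4(128/165) = 512/165; a_3 = (512/165)/(57/4) = 2048/9405
  n = 4: D(4) = 4(4 + 7/4) = 23; numerator = 4(2048/9405) = 8192/9405; a_4 = (8192/9405)/(23) = 8192/216315

r = 1/4; a_0 = 1; a_1 = 16/11; a_2 = 128/165; a_3 = 2048/9405; a_4 = 8192/216315


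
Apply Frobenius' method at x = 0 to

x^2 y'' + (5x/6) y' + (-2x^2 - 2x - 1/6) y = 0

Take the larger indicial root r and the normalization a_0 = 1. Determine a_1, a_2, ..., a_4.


Write in Frobenius form y'' + (p(x)/x) y' + (q(x)/x^2) y = 0:
  p(x) = 5/6,  q(x) = -2x^2 - 2x - 1/6.
Indicial equation: r(r-1) + (5/6) r + (-1/6) = 0 -> roots r_1 = 1/2, r_2 = -1/3.
Take r = r_1 = 1/2. Let y(x) = x^r sum_{n>=0} a_n x^n with a_0 = 1.
Substitute y = x^r sum a_n x^n and match x^{r+n}. The recurrence is
  D(n) a_n - 2 a_{n-1} - 2 a_{n-2} = 0,  where D(n) = (r+n)(r+n-1) + (5/6)(r+n) + (-1/6).
  a_n = [2 a_{n-1} + 2 a_{n-2}] / D(n).
Since the indicial polynomial factors as (r - r_1)(r - r_2), D(n) = (r_1 + n - r_1)(r_1 + n - r_2) = n(n + 5/6).
Evaluating step by step (a_0 = 1):
  n = 1: D(1) = 1(1 + 5/6) = 11/6; numerator = 2(1) = 2; a_1 = (2)/(11/6) = 12/11
  n = 2: D(2) = 2(2 + 5/6) = 17/3; numerator = 2(12/11) + 2(1) = 46/11; a_2 = (46/11)/(17/3) = 138/187
  n = 3: D(3) = 3(3 + 5/6) = 23/2; numerator = 2(138/187) + 2(12/11) = 684/187; a_3 = (684/187)/(23/2) = 1368/4301
  n = 4: D(4) = 4(4 + 5/6) = 58/3; numerator = 2(1368/4301) + 2(138/187) = 9084/4301; a_4 = (9084/4301)/(58/3) = 13626/124729

r = 1/2; a_0 = 1; a_1 = 12/11; a_2 = 138/187; a_3 = 1368/4301; a_4 = 13626/124729


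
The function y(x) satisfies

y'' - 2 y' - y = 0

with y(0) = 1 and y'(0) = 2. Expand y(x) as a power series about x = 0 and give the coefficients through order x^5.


Ansatz: y(x) = sum_{n>=0} a_n x^n, so y'(x) = sum_{n>=1} n a_n x^(n-1) and y''(x) = sum_{n>=2} n(n-1) a_n x^(n-2).
Substitute into P(x) y'' + Q(x) y' + R(x) y = 0 with P(x) = 1, Q(x) = -2, R(x) = -1, and match powers of x.
Initial conditions: a_0 = 1, a_1 = 2.
Setting the coefficient of each power of x to zero and solving order by order (substituting the coefficients already found):
  x^0: 2 a_2 - 2 a_1 - a_0 = 0  ->  2 a_2 = 2 a_1 + a_0 = 5  ->  a_2 = 5/2
  x^1: 6 a_3 - 4 a_2 - a_1 = 0  ->  6 a_3 = 4 a_2 + a_1 = 12  ->  a_3 = 2
  x^2: 12 a_4 - 6 a_3 - a_2 = 0  ->  12 a_4 = 6 a_3 + a_2 = 29/2  ->  a_4 = 29/24
  x^3: 20 a_5 - 8 a_4 - a_3 = 0  ->  20 a_5 = 8 a_4 + a_3 = 35/3  ->  a_5 = 7/12
Truncated series: y(x) = 1 + 2 x + (5/2) x^2 + 2 x^3 + (29/24) x^4 + (7/12) x^5 + O(x^6).

a_0 = 1; a_1 = 2; a_2 = 5/2; a_3 = 2; a_4 = 29/24; a_5 = 7/12


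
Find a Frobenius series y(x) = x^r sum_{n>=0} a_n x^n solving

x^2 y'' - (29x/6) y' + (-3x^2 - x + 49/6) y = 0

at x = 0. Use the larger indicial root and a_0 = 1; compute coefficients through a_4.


Write in Frobenius form y'' + (p(x)/x) y' + (q(x)/x^2) y = 0:
  p(x) = -29/6,  q(x) = -3x^2 - x + 49/6.
Indicial equation: r(r-1) + (-29/6) r + (49/6) = 0 -> roots r_1 = 7/2, r_2 = 7/3.
Take r = r_1 = 7/2. Let y(x) = x^r sum_{n>=0} a_n x^n with a_0 = 1.
Substitute y = x^r sum a_n x^n and match x^{r+n}. The recurrence is
  D(n) a_n - 1 a_{n-1} - 3 a_{n-2} = 0,  where D(n) = (r+n)(r+n-1) + (-29/6)(r+n) + (49/6).
  a_n = [1 a_{n-1} + 3 a_{n-2}] / D(n).
Since the indicial polynomial factors as (r - r_1)(r - r_2), D(n) = (r_1 + n - r_1)(r_1 + n - r_2) = n(n + 7/6).
Evaluating step by step (a_0 = 1):
  n = 1: D(1) = 1(1 + 7/6) = 13/6; numerator = 1(1) = 1; a_1 = (1)/(13/6) = 6/13
  n = 2: D(2) = 2(2 + 7/6) = 19/3; numerator = 1(6/13) + 3(1) = 45/13; a_2 = (45/13)/(19/3) = 135/247
  n = 3: D(3) = 3(3 + 7/6) = 25/2; numerator = 1(135/247) + 3(6/13) = 477/247; a_3 = (477/247)/(25/2) = 954/6175
  n = 4: D(4) = 4(4 + 7/6) = 62/3; numerator = 1(954/6175) + 3(135/247) = 11079/6175; a_4 = (11079/6175)/(62/3) = 33237/382850

r = 7/2; a_0 = 1; a_1 = 6/13; a_2 = 135/247; a_3 = 954/6175; a_4 = 33237/382850


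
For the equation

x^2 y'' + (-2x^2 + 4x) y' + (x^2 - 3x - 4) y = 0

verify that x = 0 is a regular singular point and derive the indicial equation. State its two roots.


Divide by x^2 to reach normal form y'' + P_1(x) y' + P_2(x) y = 0 with P_1(x) = -2 + 4/x and P_2(x) = 1 - 3/x - 4/x^2.
x = 0 is a singular point because the y'-coefficient -2 + 4/x has a pole at x = 0 and the y-coefficient 1 - 3/x - 4/x^2 has a pole at x = 0.
It is a regular singular point because x P_1(x) = p(x) = 4 - 2x and x^2 P_2(x) = q(x) = x^2 - 3x - 4 are polynomials, hence analytic at x = 0.
p(0) = 4,  q(0) = -4.
Indicial equation: r(r-1) + p(0) r + q(0) = 0, i.e. r^2 + (p(0) - 1) r + q(0) = 0, i.e. r^2 + 3 r - 4 = 0.
Discriminant: (3)^2 - 4(-4) = 25, so r = (-3 ± 5)/2.
Solving: r_1 = 1, r_2 = -4.

indicial: r^2 + 3 r - 4 = 0; roots r_1 = 1, r_2 = -4


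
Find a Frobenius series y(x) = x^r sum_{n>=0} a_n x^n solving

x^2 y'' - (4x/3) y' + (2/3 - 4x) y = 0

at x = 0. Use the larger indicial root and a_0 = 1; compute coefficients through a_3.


Write in Frobenius form y'' + (p(x)/x) y' + (q(x)/x^2) y = 0:
  p(x) = -4/3,  q(x) = 2/3 - 4x.
Indicial equation: r(r-1) + (-4/3) r + (2/3) = 0 -> roots r_1 = 2, r_2 = 1/3.
Take r = r_1 = 2. Let y(x) = x^r sum_{n>=0} a_n x^n with a_0 = 1.
Substitute y = x^r sum a_n x^n and match x^{r+n}. The recurrence is
  D(n) a_n - 4 a_{n-1} = 0,  where D(n) = (r+n)(r+n-1) + (-4/3)(r+n) + (2/3).
  a_n = 4 / D(n) * a_{n-1}.
Since the indicial polynomial factors as (r - r_1)(r - r_2), D(n) = (r_1 + n - r_1)(r_1 + n - r_2) = n(n + 5/3).
Evaluating step by step (a_0 = 1):
  n = 1: D(1) = 1(1 + 5/3) = 8/3; numerator = 4(1) = 4; a_1 = (4)/(8/3) = 3/2
  n = 2: D(2) = 2(2 + 5/3) = 22/3; numerator = 4(3/2) = 6; a_2 = (6)/(22/3) = 9/11
  n = 3: D(3) = 3(3 + 5/3) = 14; numerator = 4(9/11) = 36/11; a_3 = (36/11)/(14) = 18/77

r = 2; a_0 = 1; a_1 = 3/2; a_2 = 9/11; a_3 = 18/77


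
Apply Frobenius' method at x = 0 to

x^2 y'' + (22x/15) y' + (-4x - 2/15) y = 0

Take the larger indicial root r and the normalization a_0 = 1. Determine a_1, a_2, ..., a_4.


Write in Frobenius form y'' + (p(x)/x) y' + (q(x)/x^2) y = 0:
  p(x) = 22/15,  q(x) = -4x - 2/15.
Indicial equation: r(r-1) + (22/15) r + (-2/15) = 0 -> roots r_1 = 1/5, r_2 = -2/3.
Take r = r_1 = 1/5. Let y(x) = x^r sum_{n>=0} a_n x^n with a_0 = 1.
Substitute y = x^r sum a_n x^n and match x^{r+n}. The recurrence is
  D(n) a_n - 4 a_{n-1} = 0,  where D(n) = (r+n)(r+n-1) + (22/15)(r+n) + (-2/15).
  a_n = 4 / D(n) * a_{n-1}.
Since the indicial polynomial factors as (r - r_1)(r - r_2), D(n) = (r_1 + n - r_1)(r_1 + n - r_2) = n(n + 13/15).
Evaluating step by step (a_0 = 1):
  n = 1: D(1) = 1(1 + 13/15) = 28/15; numerator = 4(1) = 4; a_1 = (4)/(28/15) = 15/7
  n = 2: D(2) = 2(2 + 13/15) = 86/15; numerator = 4(15/7) = 60/7; a_2 = (60/7)/(86/15) = 450/301
  n = 3: D(3) = 3(3 + 13/15) = 58/5; numerator = 4(450/301) = 1800/301; a_3 = (1800/301)/(58/5) = 4500/8729
  n = 4: D(4) = 4(4 + 13/15) = 292/15; numerator = 4(4500/8729) = 18000/8729; a_4 = (18000/8729)/(292/15) = 67500/637217

r = 1/5; a_0 = 1; a_1 = 15/7; a_2 = 450/301; a_3 = 4500/8729; a_4 = 67500/637217


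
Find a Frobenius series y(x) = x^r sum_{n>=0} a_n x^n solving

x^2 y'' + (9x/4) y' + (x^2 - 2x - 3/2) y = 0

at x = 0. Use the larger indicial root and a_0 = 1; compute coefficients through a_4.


Write in Frobenius form y'' + (p(x)/x) y' + (q(x)/x^2) y = 0:
  p(x) = 9/4,  q(x) = x^2 - 2x - 3/2.
Indicial equation: r(r-1) + (9/4) r + (-3/2) = 0 -> roots r_1 = 3/4, r_2 = -2.
Take r = r_1 = 3/4. Let y(x) = x^r sum_{n>=0} a_n x^n with a_0 = 1.
Substitute y = x^r sum a_n x^n and match x^{r+n}. The recurrence is
  D(n) a_n - 2 a_{n-1} + 1 a_{n-2} = 0,  where D(n) = (r+n)(r+n-1) + (9/4)(r+n) + (-3/2).
  a_n = [2 a_{n-1} - 1 a_{n-2}] / D(n).
Since the indicial polynomial factors as (r - r_1)(r - r_2), D(n) = (r_1 + n - r_1)(r_1 + n - r_2) = n(n + 11/4).
Evaluating step by step (a_0 = 1):
  n = 1: D(1) = 1(1 + 11/4) = 15/4; numerator = 2(1) = 2; a_1 = (2)/(15/4) = 8/15
  n = 2: D(2) = 2(2 + 11/4) = 19/2; numerator = 2(8/15) - 1(1) = 1/15; a_2 = (1/15)/(19/2) = 2/285
  n = 3: D(3) = 3(3 + 11/4) = 69/4; numerator = 2(2/285) - 1(8/15) = -148/285; a_3 = (-148/285)/(69/4) = -592/19665
  n = 4: D(4) = 4(4 + 11/4) = 27; numerator = 2(-592/19665) - 1(2/285) = -1322/19665; a_4 = (-1322/19665)/(27) = -1322/530955

r = 3/4; a_0 = 1; a_1 = 8/15; a_2 = 2/285; a_3 = -592/19665; a_4 = -1322/530955


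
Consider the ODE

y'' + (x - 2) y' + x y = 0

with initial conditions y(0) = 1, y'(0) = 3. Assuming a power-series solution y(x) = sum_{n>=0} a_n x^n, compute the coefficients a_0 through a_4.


Ansatz: y(x) = sum_{n>=0} a_n x^n, so y'(x) = sum_{n>=1} n a_n x^(n-1) and y''(x) = sum_{n>=2} n(n-1) a_n x^(n-2).
Substitute into P(x) y'' + Q(x) y' + R(x) y = 0 with P(x) = 1, Q(x) = x - 2, R(x) = x, and match powers of x.
Initial conditions: a_0 = 1, a_1 = 3.
Setting the coefficient of each power of x to zero and solving order by order (substituting the coefficients already found):
  x^0: 2 a_2 - 2 a_1 = 0  ->  2 a_2 = 2 a_1 = 6  ->  a_2 = 3
  x^1: 6 a_3 - 4 a_2 + a_1 + a_0 = 0  ->  6 a_3 = 4 a_2 - a_1 - a_0 = 8  ->  a_3 = 4/3
  x^2: 12 a_4 - 6 a_3 + 2 a_2 + a_1 = 0  ->  12 a_4 = 6 a_3 - 2 a_2 - a_1 = -1  ->  a_4 = -1/12
Truncated series: y(x) = 1 + 3 x + 3 x^2 + (4/3) x^3 - (1/12) x^4 + O(x^5).

a_0 = 1; a_1 = 3; a_2 = 3; a_3 = 4/3; a_4 = -1/12


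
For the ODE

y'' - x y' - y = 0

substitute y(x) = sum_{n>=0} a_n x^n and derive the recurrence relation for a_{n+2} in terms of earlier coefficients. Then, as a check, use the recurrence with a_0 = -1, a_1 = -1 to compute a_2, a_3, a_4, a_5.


Substitute y = sum_n a_n x^n.
y''(x) has coefficient (n+2)(n+1) a_{n+2} at x^n;
-x y'(x) has coefficient -n a_n at x^n (shift);
-y(x) has coefficient -1 a_n at x^n.
Matching x^n: (n+2)(n+1) a_{n+2} + (-n - 1) a_n = 0.
Thus a_{n+2} = (n + 1) / ((n+1)(n+2)) * a_n.

Check with a_0 = -1, a_1 = -1 (apply the recurrence for n = 0, 1, 2, 3): a_0 = -1, a_1 = -1, a_2 = -1/2, a_3 = -1/3, a_4 = -1/8, a_5 = -1/15.

a_(n+2) = (n + 1) / ((n+1)(n+2)) * a_n; check: a_0 = -1, a_1 = -1, a_2 = -1/2, a_3 = -1/3, a_4 = -1/8, a_5 = -1/15


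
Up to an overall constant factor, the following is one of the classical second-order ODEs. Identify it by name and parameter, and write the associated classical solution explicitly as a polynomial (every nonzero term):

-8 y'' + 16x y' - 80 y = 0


All three coefficients share the factor -8; dividing through by -8 gives  y'' - 2x y' + 10 y = 0.
This matches the Hermite equation y'' - 2x y' + 2n y = 0 with 2n = 10, so n = 5; the polynomial solution is H_5(x).
With y = sum_k a_k x^k, matching x^k gives (k+2)(k+1) a_{k+2} = 2(k - n) a_k = 2(k - 5) a_k. The right side vanishes at k = 5, so the series with the parity of 5 terminates at degree 5.
Standard normalization: leading coefficient of H_n is 2^n, so a_5 = 2^5 = 32. Work downward with a_k = (k+1)(k+2) a_{k+2} / (2(k - n)):
  a_3 = (4)(5)(32) / (2(3 - 5)) = 640/(-4) = -160
  a_1 = (2)(3)(-160) / (2(1 - 5)) = -960/(-8) = 120
Hence H_5(x) = 32 x^5 - 160 x^3 + 120 x.

H_5(x); series = 32 x^5 - 160 x^3 + 120 x


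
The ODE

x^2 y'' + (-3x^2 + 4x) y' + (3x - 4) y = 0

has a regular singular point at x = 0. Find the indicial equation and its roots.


Divide by x^2 to reach normal form y'' + P_1(x) y' + P_2(x) y = 0 with P_1(x) = -3 + 4/x and P_2(x) = 3/x - 4/x^2.
x = 0 is a singular point because the y'-coefficient -3 + 4/x has a pole at x = 0 and the y-coefficient 3/x - 4/x^2 has a pole at x = 0.
It is a regular singular point because x P_1(x) = p(x) = 4 - 3x and x^2 P_2(x) = q(x) = 3x - 4 are polynomials, hence analytic at x = 0.
p(0) = 4,  q(0) = -4.
Indicial equation: r(r-1) + p(0) r + q(0) = 0, i.e. r^2 + (p(0) - 1) r + q(0) = 0, i.e. r^2 + 3 r - 4 = 0.
Discriminant: (3)^2 - 4(-4) = 25, so r = (-3 ± 5)/2.
Solving: r_1 = 1, r_2 = -4.

indicial: r^2 + 3 r - 4 = 0; roots r_1 = 1, r_2 = -4


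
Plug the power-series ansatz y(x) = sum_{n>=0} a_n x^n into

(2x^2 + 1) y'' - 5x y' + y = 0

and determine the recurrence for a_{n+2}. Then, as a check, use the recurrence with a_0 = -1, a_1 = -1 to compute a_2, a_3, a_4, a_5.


Substitute y = sum_n a_n x^n.
(1 + 2 x^2) y'' contributes (n+2)(n+1) a_{n+2} + 2 n(n-1) a_n at x^n.
-5 x y'(x) contributes -5 n a_n at x^n.
y(x) contributes 1 a_n at x^n.
Matching x^n: (n+2)(n+1) a_{n+2} + (2 n(n-1) - 5 n + 1) a_n = 0.
Thus a_{n+2} = (-2 n(n-1) + 5 n - 1) / ((n+1)(n+2)) * a_n.

Check with a_0 = -1, a_1 = -1 (apply the recurrence for n = 0, 1, 2, 3): a_0 = -1, a_1 = -1, a_2 = 1/2, a_3 = -2/3, a_4 = 5/24, a_5 = -1/15.

a_(n+2) = (-2 n(n-1) + 5 n - 1) / ((n+1)(n+2)) * a_n; check: a_0 = -1, a_1 = -1, a_2 = 1/2, a_3 = -2/3, a_4 = 5/24, a_5 = -1/15


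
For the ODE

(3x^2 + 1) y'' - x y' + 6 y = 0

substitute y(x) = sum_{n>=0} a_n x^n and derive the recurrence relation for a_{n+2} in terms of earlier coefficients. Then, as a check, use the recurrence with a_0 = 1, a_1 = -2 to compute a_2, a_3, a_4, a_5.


Substitute y = sum_n a_n x^n.
(1 + 3 x^2) y'' contributes (n+2)(n+1) a_{n+2} + 3 n(n-1) a_n at x^n.
-x y'(x) contributes -n a_n at x^n.
6 y(x) contributes 6 a_n at x^n.
Matching x^n: (n+2)(n+1) a_{n+2} + (3 n(n-1) - n + 6) a_n = 0.
Thus a_{n+2} = (-3 n(n-1) + n - 6) / ((n+1)(n+2)) * a_n.

Check with a_0 = 1, a_1 = -2 (apply the recurrence for n = 0, 1, 2, 3): a_0 = 1, a_1 = -2, a_2 = -3, a_3 = 5/3, a_4 = 5/2, a_5 = -7/4.

a_(n+2) = (-3 n(n-1) + n - 6) / ((n+1)(n+2)) * a_n; check: a_0 = 1, a_1 = -2, a_2 = -3, a_3 = 5/3, a_4 = 5/2, a_5 = -7/4


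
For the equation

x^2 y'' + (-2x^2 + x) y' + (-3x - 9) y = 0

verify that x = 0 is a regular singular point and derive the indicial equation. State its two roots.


Divide by x^2 to reach normal form y'' + P_1(x) y' + P_2(x) y = 0 with P_1(x) = -2 + 1/x and P_2(x) = -3/x - 9/x^2.
x = 0 is a singular point because the y'-coefficient -2 + 1/x has a pole at x = 0 and the y-coefficient -3/x - 9/x^2 has a pole at x = 0.
It is a regular singular point because x P_1(x) = p(x) = 1 - 2x and x^2 P_2(x) = q(x) = -3x - 9 are polynomials, hence analytic at x = 0.
p(0) = 1,  q(0) = -9.
Indicial equation: r(r-1) + p(0) r + q(0) = 0, i.e. r^2 + (p(0) - 1) r + q(0) = 0, i.e. r^2 - 9 = 0.
Discriminant: (0)^2 - 4(-9) = 36, so r = (0 ± 6)/2.
Solving: r_1 = 3, r_2 = -3.

indicial: r^2 - 9 = 0; roots r_1 = 3, r_2 = -3


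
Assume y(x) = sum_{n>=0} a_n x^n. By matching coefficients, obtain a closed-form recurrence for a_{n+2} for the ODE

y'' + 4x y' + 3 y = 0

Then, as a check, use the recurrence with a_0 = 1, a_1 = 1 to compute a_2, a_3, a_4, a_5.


Substitute y = sum_n a_n x^n.
y''(x) has coefficient (n+2)(n+1) a_{n+2} at x^n;
4 x y'(x) has coefficient 4 n a_n at x^n (shift);
3 y(x) has coefficient 3 a_n at x^n.
Matching x^n: (n+2)(n+1) a_{n+2} + (4n + 3) a_n = 0.
Thus a_{n+2} = (-4n - 3) / ((n+1)(n+2)) * a_n.

Check with a_0 = 1, a_1 = 1 (apply the recurrence for n = 0, 1, 2, 3): a_0 = 1, a_1 = 1, a_2 = -3/2, a_3 = -7/6, a_4 = 11/8, a_5 = 7/8.

a_(n+2) = (-4n - 3) / ((n+1)(n+2)) * a_n; check: a_0 = 1, a_1 = 1, a_2 = -3/2, a_3 = -7/6, a_4 = 11/8, a_5 = 7/8


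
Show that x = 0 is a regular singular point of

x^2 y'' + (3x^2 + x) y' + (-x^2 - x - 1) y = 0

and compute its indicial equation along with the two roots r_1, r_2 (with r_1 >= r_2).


Divide by x^2 to reach normal form y'' + P_1(x) y' + P_2(x) y = 0 with P_1(x) = 3 + 1/x and P_2(x) = -1 - 1/x - 1/x^2.
x = 0 is a singular point because the y'-coefficient 3 + 1/x has a pole at x = 0 and the y-coefficient -1 - 1/x - 1/x^2 has a pole at x = 0.
It is a regular singular point because x P_1(x) = p(x) = 3x + 1 and x^2 P_2(x) = q(x) = -x^2 - x - 1 are polynomials, hence analytic at x = 0.
p(0) = 1,  q(0) = -1.
Indicial equation: r(r-1) + p(0) r + q(0) = 0, i.e. r^2 + (p(0) - 1) r + q(0) = 0, i.e. r^2 - 1 = 0.
Discriminant: (0)^2 - 4(-1) = 4, so r = (0 ± 2)/2.
Solving: r_1 = 1, r_2 = -1.

indicial: r^2 - 1 = 0; roots r_1 = 1, r_2 = -1


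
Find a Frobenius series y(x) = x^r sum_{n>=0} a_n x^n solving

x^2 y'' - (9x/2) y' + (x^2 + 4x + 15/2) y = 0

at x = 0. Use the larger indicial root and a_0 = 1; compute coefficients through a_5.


Write in Frobenius form y'' + (p(x)/x) y' + (q(x)/x^2) y = 0:
  p(x) = -9/2,  q(x) = x^2 + 4x + 15/2.
Indicial equation: r(r-1) + (-9/2) r + (15/2) = 0 -> roots r_1 = 3, r_2 = 5/2.
Take r = r_1 = 3. Let y(x) = x^r sum_{n>=0} a_n x^n with a_0 = 1.
Substitute y = x^r sum a_n x^n and match x^{r+n}. The recurrence is
  D(n) a_n + 4 a_{n-1} + 1 a_{n-2} = 0,  where D(n) = (r+n)(r+n-1) + (-9/2)(r+n) + (15/2).
  a_n = [-4 a_{n-1} - 1 a_{n-2}] / D(n).
Since the indicial polynomial factors as (r - r_1)(r - r_2), D(n) = (r_1 + n - r_1)(r_1 + n - r_2) = n(n + 1/2).
Evaluating step by step (a_0 = 1):
  n = 1: D(1) = 1(1 + 1/2) = 3/2; numerator = -4(1) = -4; a_1 = (-4)/(3/2) = -8/3
  n = 2: D(2) = 2(2 + 1/2) = 5; numerator = -4(-8/3) - 1(1) = 29/3; a_2 = (29/3)/(5) = 29/15
  n = 3: D(3) = 3(3 + 1/2) = 21/2; numerator = -4(29/15) - 1(-8/3) = -76/15; a_3 = (-76/15)/(21/2) = -152/315
  n = 4: D(4) = 4(4 + 1/2) = 18; numerator = -4(-152/315) - 1(29/15) = -1/315; a_4 = (-1/315)/(18) = -1/5670
  n = 5: D(5) = 5(5 + 1/2) = 55/2; numerator = -4(-1/5670) - 1(-152/315) = 274/567; a_5 = (274/567)/(55/2) = 548/31185

r = 3; a_0 = 1; a_1 = -8/3; a_2 = 29/15; a_3 = -152/315; a_4 = -1/5670; a_5 = 548/31185


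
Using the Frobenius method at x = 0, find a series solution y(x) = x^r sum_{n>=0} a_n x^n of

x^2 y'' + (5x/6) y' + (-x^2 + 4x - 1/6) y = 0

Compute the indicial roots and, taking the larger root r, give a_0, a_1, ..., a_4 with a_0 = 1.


Write in Frobenius form y'' + (p(x)/x) y' + (q(x)/x^2) y = 0:
  p(x) = 5/6,  q(x) = -x^2 + 4x - 1/6.
Indicial equation: r(r-1) + (5/6) r + (-1/6) = 0 -> roots r_1 = 1/2, r_2 = -1/3.
Take r = r_1 = 1/2. Let y(x) = x^r sum_{n>=0} a_n x^n with a_0 = 1.
Substitute y = x^r sum a_n x^n and match x^{r+n}. The recurrence is
  D(n) a_n + 4 a_{n-1} - 1 a_{n-2} = 0,  where D(n) = (r+n)(r+n-1) + (5/6)(r+n) + (-1/6).
  a_n = [-4 a_{n-1} + 1 a_{n-2}] / D(n).
Since the indicial polynomial factors as (r - r_1)(r - r_2), D(n) = (r_1 + n - r_1)(r_1 + n - r_2) = n(n + 5/6).
Evaluating step by step (a_0 = 1):
  n = 1: D(1) = 1(1 + 5/6) = 11/6; numerator = -4(1) = -4; a_1 = (-4)/(11/6) = -24/11
  n = 2: D(2) = 2(2 + 5/6) = 17/3; numerator = -4(-24/11) + 1(1) = 107/11; a_2 = (107/11)/(17/3) = 321/187
  n = 3: D(3) = 3(3 + 5/6) = 23/2; numerator = -4(321/187) + 1(-24/11) = -1692/187; a_3 = (-1692/187)/(23/2) = -3384/4301
  n = 4: D(4) = 4(4 + 5/6) = 58/3; numerator = -4(-3384/4301) + 1(321/187) = 20919/4301; a_4 = (20919/4301)/(58/3) = 62757/249458

r = 1/2; a_0 = 1; a_1 = -24/11; a_2 = 321/187; a_3 = -3384/4301; a_4 = 62757/249458


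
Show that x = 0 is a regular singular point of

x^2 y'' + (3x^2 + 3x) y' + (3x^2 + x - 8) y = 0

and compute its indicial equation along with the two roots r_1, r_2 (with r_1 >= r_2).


Divide by x^2 to reach normal form y'' + P_1(x) y' + P_2(x) y = 0 with P_1(x) = 3 + 3/x and P_2(x) = 3 + 1/x - 8/x^2.
x = 0 is a singular point because the y'-coefficient 3 + 3/x has a pole at x = 0 and the y-coefficient 3 + 1/x - 8/x^2 has a pole at x = 0.
It is a regular singular point because x P_1(x) = p(x) = 3x + 3 and x^2 P_2(x) = q(x) = 3x^2 + x - 8 are polynomials, hence analytic at x = 0.
p(0) = 3,  q(0) = -8.
Indicial equation: r(r-1) + p(0) r + q(0) = 0, i.e. r^2 + (p(0) - 1) r + q(0) = 0, i.e. r^2 + 2 r - 8 = 0.
Discriminant: (2)^2 - 4(-8) = 36, so r = (-2 ± 6)/2.
Solving: r_1 = 2, r_2 = -4.

indicial: r^2 + 2 r - 8 = 0; roots r_1 = 2, r_2 = -4


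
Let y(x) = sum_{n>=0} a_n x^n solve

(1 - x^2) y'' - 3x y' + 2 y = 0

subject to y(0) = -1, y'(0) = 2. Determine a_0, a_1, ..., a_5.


Ansatz: y(x) = sum_{n>=0} a_n x^n, so y'(x) = sum_{n>=1} n a_n x^(n-1) and y''(x) = sum_{n>=2} n(n-1) a_n x^(n-2).
Substitute into P(x) y'' + Q(x) y' + R(x) y = 0 with P(x) = 1 - x^2, Q(x) = -3x, R(x) = 2, and match powers of x.
Initial conditions: a_0 = -1, a_1 = 2.
Setting the coefficient of each power of x to zero and solving order by order (substituting the coefficients already found):
  x^0: 2 a_2 + 2 a_0 = 0  ->  2 a_2 = -2 a_0 = 2  ->  a_2 = 1
  x^1: 6 a_3 - a_1 = 0  ->  6 a_3 = a_1 = 2  ->  a_3 = 1/3
  x^2: 12 a_4 - 6 a_2 = 0  ->  12 a_4 = 6 a_2 = 6  ->  a_4 = 1/2
  x^3: 20 a_5 - 13 a_3 = 0  ->  20 a_5 = 13 a_3 = 13/3  ->  a_5 = 13/60
Truncated series: y(x) = -1 + 2 x + x^2 + (1/3) x^3 + (1/2) x^4 + (13/60) x^5 + O(x^6).

a_0 = -1; a_1 = 2; a_2 = 1; a_3 = 1/3; a_4 = 1/2; a_5 = 13/60


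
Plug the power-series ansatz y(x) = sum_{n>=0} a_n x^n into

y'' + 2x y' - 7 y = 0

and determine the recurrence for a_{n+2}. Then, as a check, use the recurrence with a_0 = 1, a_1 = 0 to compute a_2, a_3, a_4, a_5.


Substitute y = sum_n a_n x^n.
y''(x) has coefficient (n+2)(n+1) a_{n+2} at x^n;
2 x y'(x) has coefficient 2 n a_n at x^n (shift);
-7 y(x) has coefficient -7 a_n at x^n.
Matching x^n: (n+2)(n+1) a_{n+2} + (2n - 7) a_n = 0.
Thus a_{n+2} = (-2n + 7) / ((n+1)(n+2)) * a_n.

Check with a_0 = 1, a_1 = 0 (apply the recurrence for n = 0, 1, 2, 3): a_0 = 1, a_1 = 0, a_2 = 7/2, a_3 = 0, a_4 = 7/8, a_5 = 0.

a_(n+2) = (-2n + 7) / ((n+1)(n+2)) * a_n; check: a_0 = 1, a_1 = 0, a_2 = 7/2, a_3 = 0, a_4 = 7/8, a_5 = 0


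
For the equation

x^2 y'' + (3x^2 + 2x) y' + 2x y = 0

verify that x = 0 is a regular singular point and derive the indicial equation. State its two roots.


Divide by x^2 to reach normal form y'' + P_1(x) y' + P_2(x) y = 0 with P_1(x) = 3 + 2/x and P_2(x) = 2/x.
x = 0 is a singular point because the y'-coefficient 3 + 2/x has a pole at x = 0 and the y-coefficient 2/x has a pole at x = 0.
It is a regular singular point because x P_1(x) = p(x) = 3x + 2 and x^2 P_2(x) = q(x) = 2x are polynomials, hence analytic at x = 0.
p(0) = 2,  q(0) = 0.
Indicial equation: r(r-1) + p(0) r + q(0) = 0, i.e. r^2 + (p(0) - 1) r + q(0) = 0, i.e. r^2 + 1 r = 0.
Discriminant: (1)^2 - 4(0) = 1, so r = (-1 ± 1)/2.
Solving: r_1 = 0, r_2 = -1.

indicial: r^2 + 1 r = 0; roots r_1 = 0, r_2 = -1


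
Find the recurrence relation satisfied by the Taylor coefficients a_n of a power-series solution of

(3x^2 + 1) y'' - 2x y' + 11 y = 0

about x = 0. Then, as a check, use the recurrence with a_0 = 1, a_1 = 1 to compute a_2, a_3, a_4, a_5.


Substitute y = sum_n a_n x^n.
(1 + 3 x^2) y'' contributes (n+2)(n+1) a_{n+2} + 3 n(n-1) a_n at x^n.
-2 x y'(x) contributes -2 n a_n at x^n.
11 y(x) contributes 11 a_n at x^n.
Matching x^n: (n+2)(n+1) a_{n+2} + (3 n(n-1) - 2 n + 11) a_n = 0.
Thus a_{n+2} = (-3 n(n-1) + 2 n - 11) / ((n+1)(n+2)) * a_n.

Check with a_0 = 1, a_1 = 1 (apply the recurrence for n = 0, 1, 2, 3): a_0 = 1, a_1 = 1, a_2 = -11/2, a_3 = -3/2, a_4 = 143/24, a_5 = 69/40.

a_(n+2) = (-3 n(n-1) + 2 n - 11) / ((n+1)(n+2)) * a_n; check: a_0 = 1, a_1 = 1, a_2 = -11/2, a_3 = -3/2, a_4 = 143/24, a_5 = 69/40


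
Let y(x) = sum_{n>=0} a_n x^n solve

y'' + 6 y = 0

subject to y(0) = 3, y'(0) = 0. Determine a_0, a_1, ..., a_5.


Ansatz: y(x) = sum_{n>=0} a_n x^n, so y'(x) = sum_{n>=1} n a_n x^(n-1) and y''(x) = sum_{n>=2} n(n-1) a_n x^(n-2).
Substitute into P(x) y'' + Q(x) y' + R(x) y = 0 with P(x) = 1, Q(x) = 0, R(x) = 6, and match powers of x.
Initial conditions: a_0 = 3, a_1 = 0.
Setting the coefficient of each power of x to zero and solving order by order (substituting the coefficients already found):
  x^0: 2 a_2 + 6 a_0 = 0  ->  2 a_2 = -6 a_0 = -18  ->  a_2 = -9
  x^1: 6 a_3 + 6 a_1 = 0  ->  6 a_3 = -6 a_1 = 0  ->  a_3 = 0
  x^2: 12 a_4 + 6 a_2 = 0  ->  12 a_4 = -6 a_2 = 54  ->  a_4 = 9/2
  x^3: 20 a_5 + 6 a_3 = 0  ->  20 a_5 = -6 a_3 = 0  ->  a_5 = 0
Truncated series: y(x) = 3 - 9 x^2 + (9/2) x^4 + O(x^6).

a_0 = 3; a_1 = 0; a_2 = -9; a_3 = 0; a_4 = 9/2; a_5 = 0


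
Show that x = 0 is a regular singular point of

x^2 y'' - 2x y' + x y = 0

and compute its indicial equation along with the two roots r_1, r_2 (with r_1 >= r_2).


Divide by x^2 to reach normal form y'' + P_1(x) y' + P_2(x) y = 0 with P_1(x) = -2/x and P_2(x) = 1/x.
x = 0 is a singular point because the y'-coefficient -2/x has a pole at x = 0 and the y-coefficient 1/x has a pole at x = 0.
It is a regular singular point because x P_1(x) = p(x) = -2 and x^2 P_2(x) = q(x) = x are polynomials, hence analytic at x = 0.
p(0) = -2,  q(0) = 0.
Indicial equation: r(r-1) + p(0) r + q(0) = 0, i.e. r^2 + (p(0) - 1) r + q(0) = 0, i.e. r^2 - 3 r = 0.
Discriminant: (-3)^2 - 4(0) = 9, so r = (3 ± 3)/2.
Solving: r_1 = 3, r_2 = 0.

indicial: r^2 - 3 r = 0; roots r_1 = 3, r_2 = 0


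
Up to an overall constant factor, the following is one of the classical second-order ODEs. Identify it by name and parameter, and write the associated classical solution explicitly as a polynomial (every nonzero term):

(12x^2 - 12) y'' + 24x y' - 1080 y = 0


All three coefficients share the factor -12; dividing through by -12 gives  (1 - x^2) y'' - 2x y' + 90 y = 0.
This matches the Legendre equation (1 - x^2) y'' - 2x y' + n(n+1) y = 0 (note the -2x y' term) with n(n+1) = 90, so n = 9; the polynomial solution is P_9(x).
With y = sum_k a_k x^k, matching x^k gives (k+2)(k+1) a_{k+2} = [k(k+1) - n(n+1)] a_k = (k - 9)(k + 10) a_k. The right side vanishes at k = 9, so the series with the parity of 9 terminates at degree 9.
Standard normalization (P_n(1) = 1): leading coefficient (2n)!/(2^n (n!)^2) = 6402373705728000/(512*131681894400) = 12155/128, so a_9 = 12155/128. Work downward with a_k = (k+1)(k+2) a_{k+2} / ((k - 9)(k + 10)):
  a_7 = (8)(9)(12155/128) / ((7 - 9)(7 + 10)) = (109395/16)/(-34) = -6435/32
  a_5 = (6)(7)(-6435/32) / ((5 - 9)(5 + 10)) = (-135135/16)/(-60) = 9009/64
  a_3 = (4)(5)(9009/64) / ((3 - 9)(3 + 10)) = (45045/16)/(-78) = -1155/32
  a_1 = (2)(3)(-1155/32) / ((1 - 9)(1 + 10)) = (-3465/16)/(-88) = 315/128
Hence P_9(x) = 12155 x^9/128 - 6435 x^7/32 + 9009 x^5/64 - 1155 x^3/32 + 315 x/128.

P_9(x); series = 12155 x^9/128 - 6435 x^7/32 + 9009 x^5/64 - 1155 x^3/32 + 315 x/128


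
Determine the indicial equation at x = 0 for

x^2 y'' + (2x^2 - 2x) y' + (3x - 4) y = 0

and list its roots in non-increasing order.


Divide by x^2 to reach normal form y'' + P_1(x) y' + P_2(x) y = 0 with P_1(x) = 2 - 2/x and P_2(x) = 3/x - 4/x^2.
x = 0 is a singular point because the y'-coefficient 2 - 2/x has a pole at x = 0 and the y-coefficient 3/x - 4/x^2 has a pole at x = 0.
It is a regular singular point because x P_1(x) = p(x) = 2x - 2 and x^2 P_2(x) = q(x) = 3x - 4 are polynomials, hence analytic at x = 0.
p(0) = -2,  q(0) = -4.
Indicial equation: r(r-1) + p(0) r + q(0) = 0, i.e. r^2 + (p(0) - 1) r + q(0) = 0, i.e. r^2 - 3 r - 4 = 0.
Discriminant: (-3)^2 - 4(-4) = 25, so r = (3 ± 5)/2.
Solving: r_1 = 4, r_2 = -1.

indicial: r^2 - 3 r - 4 = 0; roots r_1 = 4, r_2 = -1
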